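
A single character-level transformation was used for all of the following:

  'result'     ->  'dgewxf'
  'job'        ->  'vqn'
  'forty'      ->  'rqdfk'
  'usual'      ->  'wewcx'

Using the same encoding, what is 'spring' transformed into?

The shift depends on letter class: consonant r→d is +12, but vowel e→g is +2. The rule splits by letter class: vowels +2, consonants +12.
For spring: s(cons)+12=e, p(cons)+12=b, r(cons)+12=d, i(vowel)+2=k, n(cons)+12=z, g(cons)+12=s.

ebdkzs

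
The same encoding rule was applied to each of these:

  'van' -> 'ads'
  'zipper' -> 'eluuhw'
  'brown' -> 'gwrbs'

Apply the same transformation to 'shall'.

The shift depends on letter class: consonant v→a is +5, but vowel a→d is +3. Two shifts are in play — +3 for a/e/i/o/u, +5 for every other letter.
Applying it to shall: s(cons)+5=x, h(cons)+5=m, a(vowel)+3=d, l(cons)+5=q, l(cons)+5=q.

xmdqq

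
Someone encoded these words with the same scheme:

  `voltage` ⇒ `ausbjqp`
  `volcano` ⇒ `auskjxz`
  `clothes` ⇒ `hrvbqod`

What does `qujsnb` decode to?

The shift increases by 1 at each position, starting from +5: 5, 6, 7, ….
Decoding qujsnb: q−5=l, u−6=o, j−7=c, s−8=k, n−9=e, b−10=r.

locker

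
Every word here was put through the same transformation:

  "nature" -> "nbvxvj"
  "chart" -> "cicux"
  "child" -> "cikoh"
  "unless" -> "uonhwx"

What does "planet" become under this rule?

pmcqiy

In nature: n→n is +0, a→b is +1, t→v is +2, u→x is +3 — the shift increases by 1 each position. Letter i (0-indexed) is shifted by i+0, so successive shifts are 0, 1, 2, ….
For planet: p+0=p, l+1=m, a+2=c, n+3=q, e+4=i, t+5=y.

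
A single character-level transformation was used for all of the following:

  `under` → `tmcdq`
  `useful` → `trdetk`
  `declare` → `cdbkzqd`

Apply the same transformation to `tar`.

Compare letters: u→t is +25, n→m is +25, d→c is +25 — a constant shift. This is a Caesar cipher with shift 25.
On tar: t+25=s, a+25=z, r+25=q.

szq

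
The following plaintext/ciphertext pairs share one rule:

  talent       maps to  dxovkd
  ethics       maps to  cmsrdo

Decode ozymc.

The output letters match the input read backwards, each shifted +10: talent reversed is tnelat. The word is reversed, then every letter is shifted forward by 10.
Decoding ozymc: shift back: o−10=e, z−10=p, y−10=o, m−10=c, c−10=s → epocs; then reverse → scope.

scope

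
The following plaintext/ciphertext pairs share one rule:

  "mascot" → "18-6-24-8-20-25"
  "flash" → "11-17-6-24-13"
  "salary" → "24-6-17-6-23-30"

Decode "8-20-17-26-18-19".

column

The number is (letter's place in the alphabet, a=1) + 5.
Reversing it on 8-20-17-26-18-19: 8→(8−5)÷1=3=c, 20→(20−5)÷1=15=o, 17→(17−5)÷1=12=l, 26→(26−5)÷1=21=u, 18→(18−5)÷1=13=m, 19→(19−5)÷1=14=n.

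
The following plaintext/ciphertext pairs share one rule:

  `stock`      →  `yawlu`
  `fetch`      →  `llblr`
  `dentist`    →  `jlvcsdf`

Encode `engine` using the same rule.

kuorxp

In stock: s→y is +6, t→a is +7, o→w is +8, c→l is +9 — the shift increases by 1 each position. The shift increases by 1 at each position, starting from +6: 6, 7, 8, ….
For engine: e+6=k, n+7=u, g+8=o, i+9=r, n+10=x, e+11=p.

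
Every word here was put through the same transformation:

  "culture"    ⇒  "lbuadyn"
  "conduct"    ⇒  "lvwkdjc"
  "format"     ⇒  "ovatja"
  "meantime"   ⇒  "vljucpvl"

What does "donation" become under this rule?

mvwhcpxu

It's a Vigenère-style cipher with numeric key [9,7]: position i shifts by key[i mod 2].
On donation: d+9=m, o+7=v, n+9=w, a+7=h, t+9=c, i+7=p, o+9=x, n+7=u.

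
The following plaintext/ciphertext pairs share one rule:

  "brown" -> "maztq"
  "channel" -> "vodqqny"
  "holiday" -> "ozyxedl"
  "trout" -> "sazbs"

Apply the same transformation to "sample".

b(1)→m(12) and r(17)→a(0) fit y≡9x+3 (mod 26); the inverse of 9 mod 26 is 3. Each letter's alphabet position (a=0..z=25) is mapped through 9·x+3 mod 26 — an affine cipher.
For sample: s(18)→9·18+3≡9=j; a(0)→9·0+3≡3=d; m(12)→9·12+3≡7=h; p(15)→9·15+3≡8=i; l(11)→9·11+3≡24=y; e(4)→9·4+3≡13=n (all mod 26).

jdhiyn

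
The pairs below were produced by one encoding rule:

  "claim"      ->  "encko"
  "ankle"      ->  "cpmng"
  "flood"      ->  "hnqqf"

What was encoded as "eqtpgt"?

Compare letters: c→e is +2, l→n is +2, a→c is +2 — a constant shift. Every letter moves 2 places later in the alphabet, wrapping around z→a.
Reversing it on eqtpgt: e−2=c, q−2=o, t−2=r, p−2=n, g−2=e, t−2=r.

corner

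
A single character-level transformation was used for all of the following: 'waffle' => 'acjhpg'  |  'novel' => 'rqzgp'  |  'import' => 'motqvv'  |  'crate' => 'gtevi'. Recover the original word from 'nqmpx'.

Shifts by position in waffle: pos 0: w→a (+4), pos 1: a→c (+2), pos 2: f→j (+4), pos 3: f→h (+2) — repeating every 2. The shifts repeat in a cycle of length 2: positions 0,1,… shift by +4, +2, then the pattern repeats.
Undoing it on nqmpx: n−4=j, q−2=o, m−4=i, p−2=n, x−4=t.

joint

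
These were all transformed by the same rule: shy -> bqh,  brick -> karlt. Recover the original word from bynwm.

spend

Each letter is shifted forward by 9 in the alphabet (a Caesar shift of +9).
Undoing it on bynwm: b−9=s, y−9=p, n−9=e, w−9=n, m−9=d.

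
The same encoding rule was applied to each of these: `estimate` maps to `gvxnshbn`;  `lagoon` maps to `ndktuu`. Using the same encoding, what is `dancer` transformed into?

fdrhky

The shift increases by 1 at each position, starting from +2: 2, 3, 4, ….
On dancer: d+2=f, a+3=d, n+4=r, c+5=h, e+6=k, r+7=y.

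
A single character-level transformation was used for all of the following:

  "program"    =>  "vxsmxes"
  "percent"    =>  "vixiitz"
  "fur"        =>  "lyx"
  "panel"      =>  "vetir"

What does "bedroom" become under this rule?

hijxsss

The shift depends on letter class: consonant p→v is +6, but vowel o→s is +4. The rule splits by letter class: vowels +4, consonants +6.
Applying it to bedroom: b(cons)+6=h, e(vowel)+4=i, d(cons)+6=j, r(cons)+6=x, o(vowel)+4=s, o(vowel)+4=s, m(cons)+6=s.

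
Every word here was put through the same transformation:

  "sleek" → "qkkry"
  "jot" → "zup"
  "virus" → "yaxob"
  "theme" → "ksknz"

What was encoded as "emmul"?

foggy

The output letters match the input read backwards, each shifted +6: sleek reversed is keels. Two steps: reverse the string, then apply a Caesar shift of +6.
Decoding emmul: shift back: e−6=y, m−6=g, m−6=g, u−6=o, l−6=f → yggof; then reverse → foggy.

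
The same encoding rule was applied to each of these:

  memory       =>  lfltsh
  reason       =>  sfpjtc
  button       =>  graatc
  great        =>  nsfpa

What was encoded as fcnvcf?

m(12)→l(11) and e(4)→f(5) fit y≡17x+15 (mod 26); the inverse of 17 mod 26 is 23. Treating letters as 0–25, the rule is x ↦ 17x + 15 (mod 26).
Reversing it on fcnvcf: f(5)→23·(5−15)≡4=e; c(2)→23·(2−15)≡13=n; n(13)→23·(13−15)≡6=g; v(21)→23·(21−15)≡8=i; c(2)→23·(2−15)≡13=n; f(5)→23·(5−15)≡4=e (all mod 26).

engine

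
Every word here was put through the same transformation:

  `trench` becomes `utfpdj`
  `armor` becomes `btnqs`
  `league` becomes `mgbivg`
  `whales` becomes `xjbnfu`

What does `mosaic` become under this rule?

The shifts repeat in a cycle of length 2: positions 0,1,… shift by +1, +2, then the pattern repeats.
On mosaic: m+1=n, o+2=q, s+1=t, a+2=c, i+1=j, c+2=e.

nqtcje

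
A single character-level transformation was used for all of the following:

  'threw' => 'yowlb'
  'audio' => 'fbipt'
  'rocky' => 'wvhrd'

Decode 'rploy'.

Shifts by position in threw: pos 0: t→y (+5), pos 1: h→o (+7), pos 2: r→w (+5), pos 3: e→l (+7) — repeating every 2. A repeating key of period 2 is used — shifts +5, +7 over and over.
Reversing it on rploy: r−5=m, p−7=i, l−5=g, o−7=h, y−5=t.

might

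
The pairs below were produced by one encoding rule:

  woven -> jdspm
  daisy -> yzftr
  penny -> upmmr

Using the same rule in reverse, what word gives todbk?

shout

w(22)→j(9) and o(14)→d(3) fit y≡17x+25 (mod 26); the inverse of 17 mod 26 is 23. Treating letters as 0–25, the rule is x ↦ 17x + 25 (mod 26).
Reversing it on todbk: t(19)→23·(19−25)≡18=s; o(14)→23·(14−25)≡7=h; d(3)→23·(3−25)≡14=o; b(1)→23·(1−25)≡20=u; k(10)→23·(10−25)≡19=t (all mod 26).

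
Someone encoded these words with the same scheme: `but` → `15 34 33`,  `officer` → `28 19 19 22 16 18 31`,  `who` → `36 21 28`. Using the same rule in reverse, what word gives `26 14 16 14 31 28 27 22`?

b is letter #2 and maps to 15: an offset of 13. The number is (letter's place in the alphabet, a=1) + 13.
Undoing it on 26 14 16 14 31 28 27 22: 26→(26−13)÷1=13=m, 14→(14−13)÷1=1=a, 16→(16−13)÷1=3=c, 14→(14−13)÷1=1=a, 31→(31−13)÷1=18=r, 28→(28−13)÷1=15=o, 27→(27−13)÷1=14=n, 22→(22−13)÷1=9=i.

macaroni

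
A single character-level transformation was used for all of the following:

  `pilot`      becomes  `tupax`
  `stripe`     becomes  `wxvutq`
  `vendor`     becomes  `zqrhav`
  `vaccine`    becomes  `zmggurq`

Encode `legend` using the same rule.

The shift depends on letter class: consonant p→t is +4, but vowel i→u is +12. Two shifts are in play — +12 for a/e/i/o/u, +4 for every other letter.
Applying it to legend: l(cons)+4=p, e(vowel)+12=q, g(cons)+4=k, e(vowel)+12=q, n(cons)+4=r, d(cons)+4=h.

pqkqrh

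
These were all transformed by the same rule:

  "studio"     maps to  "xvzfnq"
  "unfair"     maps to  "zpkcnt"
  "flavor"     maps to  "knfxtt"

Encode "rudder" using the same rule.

wwifjt

Shifts by position in studio: pos 0: s→x (+5), pos 1: t→v (+2), pos 2: u→z (+5), pos 3: d→f (+2) — repeating every 2. The shifts repeat in a cycle of length 2: positions 0,1,… shift by +5, +2, then the pattern repeats.
For rudder: r+5=w, u+2=w, d+5=i, d+2=f, e+5=j, r+2=t.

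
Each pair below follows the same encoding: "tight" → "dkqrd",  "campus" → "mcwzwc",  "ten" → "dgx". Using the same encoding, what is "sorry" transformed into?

cqbbi

The rule splits by letter class: vowels +2, consonants +10.
For sorry: s(cons)+10=c, o(vowel)+2=q, r(cons)+10=b, r(cons)+10=b, y(cons)+10=i.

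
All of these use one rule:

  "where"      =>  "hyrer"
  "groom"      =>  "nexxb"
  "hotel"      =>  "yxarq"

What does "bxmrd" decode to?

money

w(22)→h(7) and h(7)→y(24) fit y≡11x+25 (mod 26); the inverse of 11 mod 26 is 19. Each letter's alphabet position (a=0..z=25) is mapped through 11·x+25 mod 26 — an affine cipher.
Decoding bxmrd: b(1)→19·(1−25)≡12=m; x(23)→19·(23−25)≡14=o; m(12)→19·(12−25)≡13=n; r(17)→19·(17−25)≡4=e; d(3)→19·(3−25)≡24=y (all mod 26).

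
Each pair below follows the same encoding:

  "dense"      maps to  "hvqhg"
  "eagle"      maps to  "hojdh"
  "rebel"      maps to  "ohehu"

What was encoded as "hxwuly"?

The output letters match the input read backwards, each shifted +3: dense reversed is esned. Two steps: reverse the string, then apply a Caesar shift of +3.
Reversing it on hxwuly: shift back: h−3=e, x−3=u, w−3=t, u−3=r, l−3=i, y−3=v → eutriv; then reverse → virtue.

virtue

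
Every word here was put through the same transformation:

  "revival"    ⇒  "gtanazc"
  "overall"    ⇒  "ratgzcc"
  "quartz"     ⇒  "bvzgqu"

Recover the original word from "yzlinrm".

r(17)→g(6) and e(4)→t(19) fit y≡5x+25 (mod 26); the inverse of 5 mod 26 is 21. Each letter's alphabet position (a=0..z=25) is mapped through 5·x+25 mod 26 — an affine cipher.
Reversing it on yzlinrm: y(24)→21·(24−25)≡5=f; z(25)→21·(25−25)≡0=a; l(11)→21·(11−25)≡18=s; i(8)→21·(8−25)≡7=h; n(13)→21·(13−25)≡8=i; r(17)→21·(17−25)≡14=o; m(12)→21·(12−25)≡13=n (all mod 26).

fashion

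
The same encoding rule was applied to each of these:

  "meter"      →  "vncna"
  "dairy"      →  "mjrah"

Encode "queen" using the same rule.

It's a constant shift of +9 (ROT9).
On queen: q+9=z, u+9=d, e+9=n, e+9=n, n+9=w.

zdnnw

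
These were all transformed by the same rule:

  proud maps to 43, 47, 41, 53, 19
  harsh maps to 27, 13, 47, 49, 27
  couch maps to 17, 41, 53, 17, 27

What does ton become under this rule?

51, 41, 39

p(#16)→43 and r(#18)→47: differences scale by 2, so n = 2·pos + 11. With a=1..z=26, the number is 2·pos + 11.
On ton: t=20→51, o=15→41, n=14→39.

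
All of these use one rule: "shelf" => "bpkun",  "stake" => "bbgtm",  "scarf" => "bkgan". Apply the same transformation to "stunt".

bbawb

Shifts by position in shelf: pos 0: s→b (+9), pos 1: h→p (+8), pos 2: e→k (+6), pos 3: l→u (+9), pos 4: f→n (+8) — repeating every 3. It's a Vigenère-style cipher with numeric key [9,8,6]: position i shifts by key[i mod 3].
For stunt: s+9=b, t+8=b, u+6=a, n+9=w, t+8=b.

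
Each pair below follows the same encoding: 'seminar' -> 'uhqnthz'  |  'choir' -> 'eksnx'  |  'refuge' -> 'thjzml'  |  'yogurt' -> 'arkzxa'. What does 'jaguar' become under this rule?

ldkzgy

In seminar: s→u is +2, e→h is +3, m→q is +4, i→n is +5 — the shift increases by 1 each position. Letter i (0-indexed) is shifted by i+2, so successive shifts are 2, 3, 4, ….
On jaguar: j+2=l, a+3=d, g+4=k, u+5=z, a+6=g, r+7=y.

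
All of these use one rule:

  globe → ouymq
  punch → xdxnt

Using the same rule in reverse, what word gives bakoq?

trade

In globe: g→o is +8, l→u is +9, o→y is +10, b→m is +11 — the shift increases by 1 each position. Letter i (0-indexed) is shifted by i+8, so successive shifts are 8, 9, 10, ….
Decoding bakoq: b−8=t, a−9=r, k−10=a, o−11=d, q−12=e.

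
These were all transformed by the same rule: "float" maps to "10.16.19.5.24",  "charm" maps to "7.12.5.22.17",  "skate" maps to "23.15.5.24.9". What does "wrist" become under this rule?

f is letter #6 and maps to 10: an offset of 4. The number is (letter's place in the alphabet, a=1) + 4.
For wrist: w=23→27, r=18→22, i=9→13, s=19→23, t=20→24.

27.22.13.23.24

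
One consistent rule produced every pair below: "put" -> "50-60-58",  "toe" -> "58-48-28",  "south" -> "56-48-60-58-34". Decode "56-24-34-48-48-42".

p(#16)→50 and u(#21)→60: differences scale by 2, so n = 2·pos + 18. The formula is n = 2×(alphabet index, a=1) + 18.
Reversing it on 56-24-34-48-48-42: 56→(56−18)÷2=19=s, 24→(24−18)÷2=3=c, 34→(34−18)÷2=8=h, 48→(48−18)÷2=15=o, 48→(48−18)÷2=15=o, 42→(42−18)÷2=12=l.

school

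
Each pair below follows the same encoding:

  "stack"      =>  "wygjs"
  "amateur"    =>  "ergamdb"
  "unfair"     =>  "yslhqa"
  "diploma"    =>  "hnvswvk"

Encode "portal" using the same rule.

ttxaiu

In stack: s→w is +4, t→y is +5, a→g is +6, c→j is +7 — the shift increases by 1 each position. Letter i (0-indexed) is shifted by i+4, so successive shifts are 4, 5, 6, ….
For portal: p+4=t, o+5=t, r+6=x, t+7=a, a+8=i, l+9=u.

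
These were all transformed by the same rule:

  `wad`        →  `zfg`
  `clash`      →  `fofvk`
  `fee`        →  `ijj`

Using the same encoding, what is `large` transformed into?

ofujj

The rule splits by letter class: vowels +5, consonants +3.
On large: l(cons)+3=o, a(vowel)+5=f, r(cons)+3=u, g(cons)+3=j, e(vowel)+5=j.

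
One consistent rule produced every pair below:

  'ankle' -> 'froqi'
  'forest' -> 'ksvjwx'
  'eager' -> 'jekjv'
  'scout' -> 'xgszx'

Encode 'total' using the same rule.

ysxfp

It's a Vigenère-style cipher with numeric key [5,4,4]: position i shifts by key[i mod 3].
For total: t+5=y, o+4=s, t+4=x, a+5=f, l+4=p.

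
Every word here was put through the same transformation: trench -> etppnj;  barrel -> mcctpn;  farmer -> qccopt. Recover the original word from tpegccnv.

interact

Shifts by position in trench: pos 0: t→e (+11), pos 1: r→t (+2), pos 2: e→p (+11), pos 3: n→p (+2) — repeating every 2. A repeating key of period 2 is used — shifts +11, +2 over and over.
Decoding tpegccnv: t−11=i, p−2=n, e−11=t, g−2=e, c−11=r, c−2=a, n−11=c, v−2=t.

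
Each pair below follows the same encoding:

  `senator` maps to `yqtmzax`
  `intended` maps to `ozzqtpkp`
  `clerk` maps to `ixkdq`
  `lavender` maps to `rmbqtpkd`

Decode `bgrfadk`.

vulture

Shifts by position in senator: pos 0: s→y (+6), pos 1: e→q (+12), pos 2: n→t (+6), pos 3: a→m (+12) — repeating every 2. It's a Vigenère-style cipher with numeric key [6,12]: position i shifts by key[i mod 2].
Decoding bgrfadk: b−6=v, g−12=u, r−6=l, f−12=t, a−6=u, d−12=r, k−6=e.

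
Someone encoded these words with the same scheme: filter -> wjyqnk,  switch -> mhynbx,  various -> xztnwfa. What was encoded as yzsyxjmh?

chestnut

The output letters match the input read backwards, each shifted +5: filter reversed is retlif. The word is reversed, then every letter is shifted forward by 5.
Reversing it on yzsyxjmh: shift back: y−5=t, z−5=u, s−5=n, y−5=t, x−5=s, j−5=e, m−5=h, h−5=c → tuntsehc; then reverse → chestnut.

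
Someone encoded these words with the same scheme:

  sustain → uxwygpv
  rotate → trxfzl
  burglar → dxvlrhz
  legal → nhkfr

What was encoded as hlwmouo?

In sustain: s→u is +2, u→x is +3, s→w is +4, t→y is +5 — the shift increases by 1 each position. Letter i (0-indexed) is shifted by i+2, so successive shifts are 2, 3, 4, ….
Undoing it on hlwmouo: h−2=f, l−3=i, w−4=s, m−5=h, o−6=i, u−7=n, o−8=g.

fishing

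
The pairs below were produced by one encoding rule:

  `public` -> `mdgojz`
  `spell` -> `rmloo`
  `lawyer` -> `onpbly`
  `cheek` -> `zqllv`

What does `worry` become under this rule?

p(15)→m(12) and u(20)→d(3) fit y≡19x+13 (mod 26); the inverse of 19 mod 26 is 11. This is an affine cipher: with a=0,…,z=25, each position x becomes (19x+13) mod 26.
Applying it to worry: w(22)→19·22+13≡15=p; o(14)→19·14+13≡19=t; r(17)→19·17+13≡24=y; r(17)→19·17+13≡24=y; y(24)→19·24+13≡1=b (all mod 26).

ptyyb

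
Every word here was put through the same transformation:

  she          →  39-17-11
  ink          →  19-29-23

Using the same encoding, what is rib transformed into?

s(#19)→39 and h(#8)→17: differences scale by 2, so n = 2·pos + 1. Each letter becomes 2×(its alphabet position, a=1..z=26) + 1.
Applying it to rib: r=18→37, i=9→19, b=2→5.

37-19-5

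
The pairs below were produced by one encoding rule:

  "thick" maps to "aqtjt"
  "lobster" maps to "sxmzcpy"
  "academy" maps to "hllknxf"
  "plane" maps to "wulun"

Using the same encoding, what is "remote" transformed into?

Shifts by position in thick: pos 0: t→a (+7), pos 1: h→q (+9), pos 2: i→t (+11), pos 3: c→j (+7), pos 4: k→t (+9) — repeating every 3. The shifts repeat in a cycle of length 3: positions 0,1,… shift by +7, +9, +11, then the pattern repeats.
On remote: r+7=y, e+9=n, m+11=x, o+7=v, t+9=c, e+11=p.

ynxvcp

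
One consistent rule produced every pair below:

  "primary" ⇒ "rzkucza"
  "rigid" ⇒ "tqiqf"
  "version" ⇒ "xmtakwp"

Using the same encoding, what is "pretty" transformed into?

rzgbvg

Shifts by position in primary: pos 0: p→r (+2), pos 1: r→z (+8), pos 2: i→k (+2), pos 3: m→u (+8) — repeating every 2. It's a Vigenère-style cipher with numeric key [2,8]: position i shifts by key[i mod 2].
Applying it to pretty: p+2=r, r+8=z, e+2=g, t+8=b, t+2=v, y+8=g.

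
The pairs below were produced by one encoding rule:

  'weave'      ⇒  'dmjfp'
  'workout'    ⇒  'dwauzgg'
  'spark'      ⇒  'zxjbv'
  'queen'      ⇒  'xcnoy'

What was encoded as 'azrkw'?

In weave: w→d is +7, e→m is +8, a→j is +9, v→f is +10 — the shift increases by 1 each position. Each letter shifts forward by (position + 7), i.e. 7, 8, 9, … — the shift grows by one for each successive letter.
Decoding azrkw: a−7=t, z−8=r, r−9=i, k−10=a, w−11=l.

trial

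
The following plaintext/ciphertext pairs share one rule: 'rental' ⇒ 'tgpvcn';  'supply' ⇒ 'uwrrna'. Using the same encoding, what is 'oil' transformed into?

Compare letters: r→t is +2, e→g is +2, n→p is +2 — a constant shift. Every letter moves 2 places later in the alphabet, wrapping around z→a.
Applying it to oil: o+2=q, i+2=k, l+2=n.

qkn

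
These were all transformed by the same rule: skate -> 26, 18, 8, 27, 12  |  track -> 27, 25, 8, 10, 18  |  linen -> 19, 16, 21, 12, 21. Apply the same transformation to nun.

21, 28, 21

s is letter #19 and maps to 26: an offset of 7. Letters become their 1-based position plus 7 (so a→8, b→9, …).
For nun: n=14→21, u=21→28, n=14→21.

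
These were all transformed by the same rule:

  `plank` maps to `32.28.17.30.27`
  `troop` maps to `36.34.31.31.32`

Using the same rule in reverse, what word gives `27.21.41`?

key

p is letter #16 and maps to 32: an offset of 16. Letters become their 1-based position plus 16 (so a→17, b→18, …).
Decoding 27.21.41: 27→(27−16)÷1=11=k, 21→(21−16)÷1=5=e, 41→(41−16)÷1=25=y.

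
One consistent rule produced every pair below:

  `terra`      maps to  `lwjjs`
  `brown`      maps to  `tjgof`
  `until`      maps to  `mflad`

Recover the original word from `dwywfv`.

Compare letters: t→l is +18, e→w is +18, r→j is +18 — a constant shift. Each letter is shifted forward by 18 in the alphabet (a Caesar shift of +18).
Reversing it on dwywfv: d−18=l, w−18=e, y−18=g, w−18=e, f−18=n, v−18=d.

legend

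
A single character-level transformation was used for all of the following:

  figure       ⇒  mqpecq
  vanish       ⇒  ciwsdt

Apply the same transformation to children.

jprvodrb

In figure: f→m is +7, i→q is +8, g→p is +9, u→e is +10 — the shift increases by 1 each position. Each letter shifts forward by (position + 7), i.e. 7, 8, 9, … — the shift grows by one for each successive letter.
For children: c+7=j, h+8=p, i+9=r, l+10=v, d+11=o, r+12=d, e+13=r, n+14=b.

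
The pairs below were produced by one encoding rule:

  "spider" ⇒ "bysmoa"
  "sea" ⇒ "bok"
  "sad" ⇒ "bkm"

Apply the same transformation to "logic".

The shift depends on letter class: consonant s→b is +9, but vowel i→s is +10. Vowels shift forward by 10 and consonants shift forward by 9.
For logic: l(cons)+9=u, o(vowel)+10=y, g(cons)+9=p, i(vowel)+10=s, c(cons)+9=l.

uypsl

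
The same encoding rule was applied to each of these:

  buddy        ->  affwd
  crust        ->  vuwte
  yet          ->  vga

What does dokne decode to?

climb

The output letters match the input read backwards, each shifted +2: buddy reversed is yddub. Two steps: reverse the string, then apply a Caesar shift of +2.
Undoing it on dokne: shift back: d−2=b, o−2=m, k−2=i, n−2=l, e−2=c → bmilc; then reverse → climb.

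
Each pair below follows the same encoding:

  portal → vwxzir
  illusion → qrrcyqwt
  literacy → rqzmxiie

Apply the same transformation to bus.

hcy

The shift depends on letter class: consonant p→v is +6, but vowel o→w is +8. The rule splits by letter class: vowels +8, consonants +6.
Applying it to bus: b(cons)+6=h, u(vowel)+8=c, s(cons)+6=y.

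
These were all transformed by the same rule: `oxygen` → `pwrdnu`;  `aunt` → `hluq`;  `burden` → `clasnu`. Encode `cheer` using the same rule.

xynna

o(14)→p(15) and x(23)→w(22) fit y≡21x+7 (mod 26); the inverse of 21 mod 26 is 5. This is an affine cipher: with a=0,…,z=25, each position x becomes (21x+7) mod 26.
For cheer: c(2)→21·2+7≡23=x; h(7)→21·7+7≡24=y; e(4)→21·4+7≡13=n; e(4)→21·4+7≡13=n; r(17)→21·17+7≡0=a (all mod 26).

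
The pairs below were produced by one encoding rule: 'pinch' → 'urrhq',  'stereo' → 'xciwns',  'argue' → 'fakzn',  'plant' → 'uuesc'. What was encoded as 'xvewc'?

smart

Shifts by position in pinch: pos 0: p→u (+5), pos 1: i→r (+9), pos 2: n→r (+4), pos 3: c→h (+5), pos 4: h→q (+9) — repeating every 3. The shifts repeat in a cycle of length 3: positions 0,1,… shift by +5, +9, +4, then the pattern repeats.
Undoing it on xvewc: x−5=s, v−9=m, e−4=a, w−5=r, c−9=t.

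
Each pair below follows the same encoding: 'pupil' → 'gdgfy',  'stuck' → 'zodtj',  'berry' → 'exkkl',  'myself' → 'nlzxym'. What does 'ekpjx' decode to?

brake

p(15)→g(6) and u(20)→d(3) fit y≡15x+15 (mod 26); the inverse of 15 mod 26 is 7. This is an affine cipher: with a=0,…,z=25, each position x becomes (15x+15) mod 26.
Reversing it on ekpjx: e(4)→7·(4−15)≡1=b; k(10)→7·(10−15)≡17=r; p(15)→7·(15−15)≡0=a; j(9)→7·(9−15)≡10=k; x(23)→7·(23−15)≡4=e (all mod 26).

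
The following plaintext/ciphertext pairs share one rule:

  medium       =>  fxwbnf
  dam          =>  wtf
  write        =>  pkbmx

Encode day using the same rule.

Compare letters: m→f is +19, e→x is +19, d→w is +19 — a constant shift. It's a constant shift of +19 (ROT19).
On day: d+19=w, a+19=t, y+19=r.

wtr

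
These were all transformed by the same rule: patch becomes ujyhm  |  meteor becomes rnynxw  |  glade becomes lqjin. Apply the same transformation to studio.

xydirx

The shift depends on letter class: consonant p→u is +5, but vowel a→j is +9. Vowels shift forward by 9 and consonants shift forward by 5.
For studio: s(cons)+5=x, t(cons)+5=y, u(vowel)+9=d, d(cons)+5=i, i(vowel)+9=r, o(vowel)+9=x.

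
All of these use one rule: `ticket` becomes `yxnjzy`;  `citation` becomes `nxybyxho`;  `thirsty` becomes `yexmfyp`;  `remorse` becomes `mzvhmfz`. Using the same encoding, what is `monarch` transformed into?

Treating letters as 0–25, the rule is x ↦ 19x + 1 (mod 26).
On monarch: m(12)→19·12+1≡21=v; o(14)→19·14+1≡7=h; n(13)→19·13+1≡14=o; a(0)→19·0+1≡1=b; r(17)→19·17+1≡12=m; c(2)→19·2+1≡13=n; h(7)→19·7+1≡4=e (all mod 26).

vhobmne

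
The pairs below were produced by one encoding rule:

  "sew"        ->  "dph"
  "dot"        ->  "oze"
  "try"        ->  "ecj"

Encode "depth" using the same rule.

opaes

Compare letters: s→d is +11, e→p is +11, w→h is +11 — a constant shift. It's a constant shift of +11 (ROT11).
Applying it to depth: d+11=o, e+11=p, p+11=a, t+11=e, h+11=s.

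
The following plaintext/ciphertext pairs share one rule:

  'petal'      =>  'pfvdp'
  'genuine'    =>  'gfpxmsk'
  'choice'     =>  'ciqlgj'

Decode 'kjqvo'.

In petal: p→p is +0, e→f is +1, t→v is +2, a→d is +3 — the shift increases by 1 each position. Each letter shifts forward by its position index (0, 1, 2, …) — the shift grows by one for each successive letter.
Decoding kjqvo: k−0=k, j−1=i, q−2=o, v−3=s, o−4=k.

kiosk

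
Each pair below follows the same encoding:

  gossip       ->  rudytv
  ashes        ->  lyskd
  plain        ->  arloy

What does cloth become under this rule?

nrzzs

The shifts repeat in a cycle of length 2: positions 0,1,… shift by +11, +6, then the pattern repeats.
For cloth: c+11=n, l+6=r, o+11=z, t+6=z, h+11=s.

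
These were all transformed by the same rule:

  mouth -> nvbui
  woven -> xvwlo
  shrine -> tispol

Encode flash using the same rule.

gmhti

The rule splits by letter class: vowels +7, consonants +1.
Applying it to flash: f(cons)+1=g, l(cons)+1=m, a(vowel)+7=h, s(cons)+1=t, h(cons)+1=i.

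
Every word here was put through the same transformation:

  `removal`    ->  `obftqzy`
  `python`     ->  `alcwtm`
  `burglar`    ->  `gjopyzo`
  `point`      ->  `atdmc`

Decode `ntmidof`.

r(17)→o(14) and e(4)→b(1) fit y≡7x+25 (mod 26); the inverse of 7 mod 26 is 15. This is an affine cipher: with a=0,…,z=25, each position x becomes (7x+25) mod 26.
Undoing it on ntmidof: n(13)→15·(13−25)≡2=c; t(19)→15·(19−25)≡14=o; m(12)→15·(12−25)≡13=n; i(8)→15·(8−25)≡5=f; d(3)→15·(3−25)≡8=i; o(14)→15·(14−25)≡17=r; f(5)→15·(5−25)≡12=m (all mod 26).

confirm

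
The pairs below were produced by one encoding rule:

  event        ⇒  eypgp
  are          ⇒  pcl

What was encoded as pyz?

one

The output letters match the input read backwards, each shifted +11: event reversed is tneve. Read the word backwards and shift each letter +11.
Reversing it on pyz: shift back: p−11=e, y−11=n, z−11=o → eno; then reverse → one.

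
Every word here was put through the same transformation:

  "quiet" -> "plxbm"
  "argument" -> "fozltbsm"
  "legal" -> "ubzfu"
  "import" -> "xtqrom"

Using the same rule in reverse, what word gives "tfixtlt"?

q(16)→p(15) and u(20)→l(11) fit y≡25x+5 (mod 26); the inverse of 25 mod 26 is 25. Treating letters as 0–25, the rule is x ↦ 25x + 5 (mod 26).
Reversing it on tfixtlt: t(19)→25·(19−5)≡12=m; f(5)→25·(5−5)≡0=a; i(8)→25·(8−5)≡23=x; x(23)→25·(23−5)≡8=i; t(19)→25·(19−5)≡12=m; l(11)→25·(11−5)≡20=u; t(19)→25·(19−5)≡12=m (all mod 26).

maximum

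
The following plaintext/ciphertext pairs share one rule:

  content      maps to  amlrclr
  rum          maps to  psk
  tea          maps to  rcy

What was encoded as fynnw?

Compare letters: c→a is +24, o→m is +24, n→l is +24 — a constant shift. It's a constant shift of +24 (ROT24).
Decoding fynnw: f−24=h, y−24=a, n−24=p, n−24=p, w−24=y.

happy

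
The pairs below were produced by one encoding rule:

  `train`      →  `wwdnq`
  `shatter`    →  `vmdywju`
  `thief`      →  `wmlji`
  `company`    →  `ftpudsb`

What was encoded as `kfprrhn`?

hammock

It's a Vigenère-style cipher with numeric key [3,5]: position i shifts by key[i mod 2].
Decoding kfprrhn: k−3=h, f−5=a, p−3=m, r−5=m, r−3=o, h−5=c, n−3=k.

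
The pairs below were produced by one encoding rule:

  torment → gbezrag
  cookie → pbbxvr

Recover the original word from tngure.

gather

Compare letters: t→g is +13, o→b is +13, r→e is +13 — a constant shift. It's a constant shift of +13 (ROT13).
Undoing it on tngure: t−13=g, n−13=a, g−13=t, u−13=h, r−13=e, e−13=r.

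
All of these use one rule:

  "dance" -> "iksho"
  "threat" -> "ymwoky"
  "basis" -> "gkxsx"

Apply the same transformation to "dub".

The shift depends on letter class: consonant d→i is +5, but vowel a→k is +10. The rule splits by letter class: vowels +10, consonants +5.
Applying it to dub: d(cons)+5=i, u(vowel)+10=e, b(cons)+5=g.

ieg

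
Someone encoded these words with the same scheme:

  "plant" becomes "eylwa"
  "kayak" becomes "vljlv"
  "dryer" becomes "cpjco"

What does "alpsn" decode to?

The output letters match the input read backwards, each shifted +11: plant reversed is tnalp. The word is reversed, then every letter is shifted forward by 11.
Decoding alpsn: shift back: a−11=p, l−11=a, p−11=e, s−11=h, n−11=c → paehc; then reverse → cheap.

cheap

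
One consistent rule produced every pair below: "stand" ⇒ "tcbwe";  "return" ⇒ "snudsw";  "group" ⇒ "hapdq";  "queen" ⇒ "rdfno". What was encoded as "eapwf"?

Shifts by position in stand: pos 0: s→t (+1), pos 1: t→c (+9), pos 2: a→b (+1), pos 3: n→w (+9) — repeating every 2. A repeating key of period 2 is used — shifts +1, +9 over and over.
Decoding eapwf: e−1=d, a−9=r, p−1=o, w−9=n, f−1=e.

drone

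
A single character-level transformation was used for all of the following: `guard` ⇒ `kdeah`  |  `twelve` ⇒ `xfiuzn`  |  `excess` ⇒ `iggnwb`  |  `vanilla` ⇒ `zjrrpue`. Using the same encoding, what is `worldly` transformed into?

Shifts by position in guard: pos 0: g→k (+4), pos 1: u→d (+9), pos 2: a→e (+4), pos 3: r→a (+9) — repeating every 2. A repeating key of period 2 is used — shifts +4, +9 over and over.
Applying it to worldly: w+4=a, o+9=x, r+4=v, l+9=u, d+4=h, l+9=u, y+4=c.

axvuhuc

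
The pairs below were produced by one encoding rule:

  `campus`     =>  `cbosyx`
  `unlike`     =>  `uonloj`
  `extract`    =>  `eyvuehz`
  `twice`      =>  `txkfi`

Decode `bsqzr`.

In campus: c→c is +0, a→b is +1, m→o is +2, p→s is +3 — the shift increases by 1 each position. Each letter shifts forward by its position index (0, 1, 2, …) — the shift grows by one for each successive letter.
Reversing it on bsqzr: b−0=b, s−1=r, q−2=o, z−3=w, r−4=n.

brown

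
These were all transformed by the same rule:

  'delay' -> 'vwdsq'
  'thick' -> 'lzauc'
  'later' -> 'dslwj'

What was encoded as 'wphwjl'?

Compare letters: d→v is +18, e→w is +18, l→d is +18 — a constant shift. This is a Caesar cipher with shift 18.
Reversing it on wphwjl: w−18=e, p−18=x, h−18=p, w−18=e, j−18=r, l−18=t.

expert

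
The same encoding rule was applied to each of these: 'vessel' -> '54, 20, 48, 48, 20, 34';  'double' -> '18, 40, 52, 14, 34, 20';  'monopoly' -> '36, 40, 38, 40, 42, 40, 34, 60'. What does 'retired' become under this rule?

46, 20, 50, 28, 46, 20, 18

v(#22)→54 and e(#5)→20: differences scale by 2, so n = 2·pos + 10. With a=1..z=26, the number is 2·pos + 10.
On retired: r=18→46, e=5→20, t=20→50, i=9→28, r=18→46, e=5→20, d=4→18.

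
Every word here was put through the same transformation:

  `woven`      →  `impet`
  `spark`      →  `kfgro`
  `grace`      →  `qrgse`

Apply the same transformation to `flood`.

xhmml

This is an affine cipher: with a=0,…,z=25, each position x becomes (19x+6) mod 26.
For flood: f(5)→19·5+6≡23=x; l(11)→19·11+6≡7=h; o(14)→19·14+6≡12=m; o(14)→19·14+6≡12=m; d(3)→19·3+6≡11=l (all mod 26).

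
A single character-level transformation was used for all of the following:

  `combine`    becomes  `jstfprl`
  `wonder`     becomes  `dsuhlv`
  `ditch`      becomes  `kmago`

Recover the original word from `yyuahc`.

It's a Vigenère-style cipher with numeric key [7,4]: position i shifts by key[i mod 2].
Undoing it on yyuahc: y−7=r, y−4=u, u−7=n, a−4=w, h−7=a, c−4=y.

runway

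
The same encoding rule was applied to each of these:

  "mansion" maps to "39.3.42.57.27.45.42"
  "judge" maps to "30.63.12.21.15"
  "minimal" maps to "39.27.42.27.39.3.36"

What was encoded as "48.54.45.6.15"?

The formula is n = 3×(alphabet index, a=1).
Reversing it on 48.54.45.6.15: 48→(48−0)÷3=16=p, 54→(54−0)÷3=18=r, 45→(45−0)÷3=15=o, 6→(6−0)÷3=2=b, 15→(15−0)÷3=5=e.

probe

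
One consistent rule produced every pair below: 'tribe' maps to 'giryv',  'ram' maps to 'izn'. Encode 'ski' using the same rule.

Each pair mirrors across the alphabet (t↔g, r↔i, i↔r): positions sum to 25. Letters are reflected about the middle of the alphabet (position → 25−position): Atbash.
Applying it to ski: s↔h, k↔p, i↔r.

hpr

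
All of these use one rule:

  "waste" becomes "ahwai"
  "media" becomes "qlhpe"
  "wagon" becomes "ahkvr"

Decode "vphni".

ridge

The shifts repeat in a cycle of length 2: positions 0,1,… shift by +4, +7, then the pattern repeats.
Decoding vphni: v−4=r, p−7=i, h−4=d, n−7=g, i−4=e.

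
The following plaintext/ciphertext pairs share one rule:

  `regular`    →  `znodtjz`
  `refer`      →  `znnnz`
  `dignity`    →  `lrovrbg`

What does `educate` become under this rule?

The shift depends on letter class: consonant r→z is +8, but vowel e→n is +9. Vowels shift forward by 9 and consonants shift forward by 8.
Applying it to educate: e(vowel)+9=n, d(cons)+8=l, u(vowel)+9=d, c(cons)+8=k, a(vowel)+9=j, t(cons)+8=b, e(vowel)+9=n.

nldkjbn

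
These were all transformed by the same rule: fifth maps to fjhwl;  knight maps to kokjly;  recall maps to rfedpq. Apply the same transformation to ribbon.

rjdess

In fifth: f→f is +0, i→j is +1, f→h is +2, t→w is +3 — the shift increases by 1 each position. Letter i (0-indexed) is shifted by i+0, so successive shifts are 0, 1, 2, ….
Applying it to ribbon: r+0=r, i+1=j, b+2=d, b+3=e, o+4=s, n+5=s.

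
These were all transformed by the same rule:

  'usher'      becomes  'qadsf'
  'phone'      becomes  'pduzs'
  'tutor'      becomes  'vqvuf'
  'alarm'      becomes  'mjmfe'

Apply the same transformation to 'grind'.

ifyzx

u(20)→q(16) and s(18)→a(0) fit y≡21x+12 (mod 26); the inverse of 21 mod 26 is 5. This is an affine cipher: with a=0,…,z=25, each position x becomes (21x+12) mod 26.
For grind: g(6)→21·6+12≡8=i; r(17)→21·17+12≡5=f; i(8)→21·8+12≡24=y; n(13)→21·13+12≡25=z; d(3)→21·3+12≡23=x (all mod 26).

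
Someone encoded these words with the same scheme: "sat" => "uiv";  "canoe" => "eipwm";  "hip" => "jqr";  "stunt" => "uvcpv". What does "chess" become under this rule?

ejmuu

The shift depends on letter class: consonant s→u is +2, but vowel a→i is +8. Two shifts are in play — +8 for a/e/i/o/u, +2 for every other letter.
For chess: c(cons)+2=e, h(cons)+2=j, e(vowel)+8=m, s(cons)+2=u, s(cons)+2=u.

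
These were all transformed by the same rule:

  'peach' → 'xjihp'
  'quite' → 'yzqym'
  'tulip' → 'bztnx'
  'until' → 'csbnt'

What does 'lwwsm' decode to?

Shifts by position in peach: pos 0: p→x (+8), pos 1: e→j (+5), pos 2: a→i (+8), pos 3: c→h (+5) — repeating every 2. It's a Vigenère-style cipher with numeric key [8,5]: position i shifts by key[i mod 2].
Undoing it on lwwsm: l−8=d, w−5=r, w−8=o, s−5=n, m−8=e.

drone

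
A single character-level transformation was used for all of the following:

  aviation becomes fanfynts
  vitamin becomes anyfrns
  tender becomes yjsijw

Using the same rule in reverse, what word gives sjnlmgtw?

neighbor

Compare letters: a→f is +5, v→a is +5, i→n is +5 — a constant shift. This is a Caesar cipher with shift 5.
Reversing it on sjnlmgtw: s−5=n, j−5=e, n−5=i, l−5=g, m−5=h, g−5=b, t−5=o, w−5=r.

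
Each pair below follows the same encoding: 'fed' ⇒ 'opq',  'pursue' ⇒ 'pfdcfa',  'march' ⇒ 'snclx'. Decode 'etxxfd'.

The output letters match the input read backwards, each shifted +11: fed reversed is def. Two steps: reverse the string, then apply a Caesar shift of +11.
Reversing it on etxxfd: shift back: e−11=t, t−11=i, x−11=m, x−11=m, f−11=u, d−11=s → timmus; then reverse → summit.

summit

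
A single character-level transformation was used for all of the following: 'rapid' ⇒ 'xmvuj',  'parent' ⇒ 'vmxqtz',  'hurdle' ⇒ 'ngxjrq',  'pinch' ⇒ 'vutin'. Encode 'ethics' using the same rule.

The shift depends on letter class: consonant r→x is +6, but vowel a→m is +12. Vowels shift forward by 12 and consonants shift forward by 6.
For ethics: e(vowel)+12=q, t(cons)+6=z, h(cons)+6=n, i(vowel)+12=u, c(cons)+6=i, s(cons)+6=y.

qznuiy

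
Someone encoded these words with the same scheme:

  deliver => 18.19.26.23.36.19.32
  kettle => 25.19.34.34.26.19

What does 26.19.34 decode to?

d is letter #4 and maps to 18: an offset of 14. Letters become their 1-based position plus 14 (so a→15, b→16, …).
Reversing it on 26.19.34: 26→(26−14)÷1=12=l, 19→(19−14)÷1=5=e, 34→(34−14)÷1=20=t.

let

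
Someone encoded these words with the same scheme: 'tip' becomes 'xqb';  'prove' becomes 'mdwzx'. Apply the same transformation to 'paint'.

bvqix

The output letters match the input read backwards, each shifted +8: tip reversed is pit. Read the word backwards and shift each letter +8.
For paint: reverse → tniap; then shift: t+8=b, n+8=v, i+8=q, a+8=i, p+8=x.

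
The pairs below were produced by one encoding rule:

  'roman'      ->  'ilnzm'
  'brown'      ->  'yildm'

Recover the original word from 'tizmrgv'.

Each pair mirrors across the alphabet (r↔i, o↔l, m↔n): positions sum to 25. This is the alphabet-reversal cipher (Atbash): a becomes z, b becomes y, etc.
Decoding tizmrgv: t↔g, i↔r, z↔a, m↔n, r↔i, g↔t, v↔e.

granite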